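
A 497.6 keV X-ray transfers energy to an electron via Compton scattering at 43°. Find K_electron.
103.1809 keV

By energy conservation: K_e = E_initial - E_final

First find the scattered photon energy:
Initial wavelength: λ = hc/E = 2.4916 pm
Compton shift: Δλ = λ_C(1 - cos(43°)) = 0.6518 pm
Final wavelength: λ' = 2.4916 + 0.6518 = 3.1435 pm
Final photon energy: E' = hc/λ' = 394.4191 keV

Electron kinetic energy:
K_e = E - E' = 497.6000 - 394.4191 = 103.1809 keV

(Intermediate values are shown rounded; full precision is carried through to the final answer.)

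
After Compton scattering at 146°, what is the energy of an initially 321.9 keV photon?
149.5687 keV

First convert energy to wavelength:
λ = hc/E, with hc ≈ 1239.842 keV·pm (i.e. 1239.842 eV·nm)

For E = 321.9 keV = 321900 eV:
λ = 1239.842 keV·pm / 321.9 keV
λ = 3.8516 pm

Calculate the Compton shift:
Δλ = λ_C(1 - cos(146°)) = 2.4263 × 1.8290
Δλ = 4.4378 pm

Final wavelength:
λ' = 3.8516 + 4.4378 = 8.2894 pm

Final energy:
E' = hc/λ' = 1239.842 / 8.2894 = 149.5687 keV

(Intermediate values are shown rounded; full precision is carried through to the final answer.)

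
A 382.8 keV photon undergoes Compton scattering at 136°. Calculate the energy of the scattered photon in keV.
167.3082 keV

First convert energy to wavelength:
λ = hc/E, with hc ≈ 1239.842 keV·pm (i.e. 1239.842 eV·nm)

For E = 382.8 keV = 382800 eV:
λ = 1239.842 keV·pm / 382.8 keV
λ = 3.2389 pm

Calculate the Compton shift:
Δλ = λ_C(1 - cos(136°)) = 2.4263 × 1.7193
Δλ = 4.1717 pm

Final wavelength:
λ' = 3.2389 + 4.1717 = 7.4105 pm

Final energy:
E' = hc/λ' = 1239.842 / 7.4105 = 167.3082 keV

(Intermediate values are shown rounded; full precision is carried through to the final answer.)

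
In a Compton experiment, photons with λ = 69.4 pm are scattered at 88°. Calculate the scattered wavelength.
71.7416 pm

Using the Compton scattering formula:
λ' = λ + Δλ = λ + λ_C(1 - cos θ)

Given:
- Initial wavelength λ = 69.4 pm
- Scattering angle θ = 88°
- Compton wavelength λ_C ≈ 2.4263 pm

Calculate the shift:
Δλ = 2.4263 × (1 - cos(88°))
Δλ = 2.4263 × 0.9651
Δλ = 2.3416 pm

Final wavelength:
λ' = 69.4 + 2.3416 = 71.7416 pm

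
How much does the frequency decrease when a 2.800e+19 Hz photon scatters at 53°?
2.317e+18 Hz (decrease)

Convert frequency to wavelength (c = 299792458 m/s):
λ₀ = c/f₀ = 299792458/2.800e+19 = 1.0706874e-11 m = 10.7069 pm

Calculate Compton shift:
Δλ = λ_C(1 - cos(53°)) = 0.9661 pm

Final wavelength:
λ' = λ₀ + Δλ = 10.7069 + 0.9661 = 11.6730 pm

Final frequency:
f' = c/λ' = 299792458/1.1672994e-11 = 2.5682568e+19 Hz

Frequency shift (decrease):
Δf = f₀ - f' = 2.800e+19 - 2.5682568e+19 = 2.317e+18 Hz

(Intermediate values are shown rounded; full precision is carried through to the final answer.)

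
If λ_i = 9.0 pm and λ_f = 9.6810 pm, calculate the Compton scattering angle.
44.00°

First find the wavelength shift:
Δλ = λ' - λ = 9.6810 - 9.0 = 0.6810 pm

Using Δλ = λ_C(1 - cos θ), with λ_C = h/(m_e·c) ≈ 2.42631024 pm:
cos θ = 1 - Δλ/λ_C
cos θ = 1 - 0.6810/2.42631024
cos θ = 0.719327

θ = arccos(0.719327)
θ = 44.00°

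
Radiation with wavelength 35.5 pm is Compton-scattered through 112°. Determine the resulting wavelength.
38.8352 pm

Using the Compton scattering formula:
λ' = λ + Δλ = λ + λ_C(1 - cos θ)

Given:
- Initial wavelength λ = 35.5 pm
- Scattering angle θ = 112°
- Compton wavelength λ_C ≈ 2.4263 pm

Calculate the shift:
Δλ = 2.4263 × (1 - cos(112°))
Δλ = 2.4263 × 1.3746
Δλ = 3.3352 pm

Final wavelength:
λ' = 35.5 + 3.3352 = 38.8352 pm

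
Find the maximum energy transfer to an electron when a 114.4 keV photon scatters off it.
35.3809 keV

Maximum energy transfer occurs at θ = 180° (backscattering).

Initial photon: E₀ = 114.4 keV → λ₀ = 10.8378 pm

Maximum Compton shift (at 180°):
Δλ_max = 2λ_C = 2 × 2.4263 = 4.8526 pm

Final wavelength:
λ' = 10.8378 + 4.8526 = 15.6904 pm

Minimum photon energy (maximum energy to electron):
E'_min = hc/λ' = 79.0191 keV

Maximum electron kinetic energy:
K_max = E₀ - E'_min = 114.4000 - 79.0191 = 35.3809 keV

(Intermediate values are shown rounded; full precision is carried through to the final answer.)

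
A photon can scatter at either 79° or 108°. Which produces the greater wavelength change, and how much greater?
108° produces the larger shift by a factor of 1.618

Calculate both shifts using Δλ = λ_C(1 - cos θ):

For θ₁ = 79°:
Δλ₁ = 2.4263 × (1 - cos(79°))
Δλ₁ = 2.4263 × 0.8092
Δλ₁ = 1.9633 pm

For θ₂ = 108°:
Δλ₂ = 2.4263 × (1 - cos(108°))
Δλ₂ = 2.4263 × 1.3090
Δλ₂ = 3.1761 pm

The 108° angle produces the larger shift.
Ratio: 3.1761/1.9633 = 1.618

(Intermediate values are shown rounded; full precision is carried through to the final answer.)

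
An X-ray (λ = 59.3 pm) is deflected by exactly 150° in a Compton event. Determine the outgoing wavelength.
63.8276 pm

Using the Compton formula: λ' = λ + λ_C(1 − cos θ)

For θ = 150°, cos θ = -√3/2 (exact) ≈ -0.8660, so:
1 − cos 150° = 1 − (-√3/2) ≈ 1.8660

Δλ = λ_C × 1.8660 = 2.4263 × 1.8660 = 4.5276 pm

λ' = 59.3 + 4.5276 = 63.8276 pm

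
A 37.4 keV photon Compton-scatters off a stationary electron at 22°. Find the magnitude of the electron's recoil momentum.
7.6081e-24 kg·m/s

The electron is initially at rest, so by conservation of momentum:
p⃗_e = p⃗₀ − p⃗'  (incident photon momentum minus scattered photon momentum)

Photon momentum magnitudes (p = h/λ = E/c):
λ₀ = hc/E₀ = 33.1509 pm → p₀ = h/λ₀ = 1.9988e-23 kg·m/s
Δλ = λ_C(1 − cos 22°) = 0.1767 pm
λ' = 33.3275 pm → p' = h/λ' = 1.9882e-23 kg·m/s

The scattered photon makes angle θ = 22° with the incident direction, so by the law of cosines:
|p⃗_e|² = p₀² + p'² − 2p₀p'cos θ
|p⃗_e|² = (1.9988e-23)² + (1.9882e-23)² − 2·1.9988e-23·1.9882e-23·cos(22°)
|p⃗_e| = 7.6081e-24 kg·m/s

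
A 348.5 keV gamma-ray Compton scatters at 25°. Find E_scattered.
327.5690 keV

First convert energy to wavelength:
λ = hc/E, with hc ≈ 1239.842 keV·pm (i.e. 1239.842 eV·nm)

For E = 348.5 keV = 348500 eV:
λ = 1239.842 keV·pm / 348.5 keV
λ = 3.5577 pm

Calculate the Compton shift:
Δλ = λ_C(1 - cos(25°)) = 2.4263 × 0.0937
Δλ = 0.2273 pm

Final wavelength:
λ' = 3.5577 + 0.2273 = 3.7850 pm

Final energy:
E' = hc/λ' = 1239.842 / 3.7850 = 327.5690 keV

(Intermediate values are shown rounded; full precision is carried through to the final answer.)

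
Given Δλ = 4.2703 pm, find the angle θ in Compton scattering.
139.46°

From the Compton formula Δλ = λ_C(1 - cos θ), we can solve for θ:

cos θ = 1 - Δλ/λ_C

Given:
- Δλ = 4.2703 pm
- λ_C = h/(m_e·c) ≈ 2.42631024 pm

cos θ = 1 - 4.2703/2.42631024
cos θ = 1 - 1.759998
cos θ = -0.759998

θ = arccos(-0.759998)
θ = 139.46°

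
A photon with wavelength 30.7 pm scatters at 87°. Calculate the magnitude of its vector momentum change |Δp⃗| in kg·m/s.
2.8699e-23 kg·m/s

Photon momentum magnitude is p = h/λ.

Initial momentum:
p₀ = h/λ = 6.6261e-34/3.0700e-11 = 2.1583e-23 kg·m/s

After scattering:
λ' = λ + Δλ = 30.7 + 2.2993 = 32.9993 pm
p' = h/λ' = 6.6261e-34/3.2999e-11 = 2.0079e-23 kg·m/s

Momentum is a vector; the scattered photon's direction makes angle θ = 87° with the incident direction. The magnitude of the vector change Δp⃗ = p⃗₀ − p⃗' is found from the law of cosines:
|Δp⃗|² = p₀² + p'² − 2p₀p'cos θ
|Δp⃗|² = (2.1583e-23)² + (2.0079e-23)² − 2·2.1583e-23·2.0079e-23·cos(87°)
|Δp⃗| = 2.8699e-23 kg·m/s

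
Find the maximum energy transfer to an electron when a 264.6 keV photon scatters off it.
134.6149 keV

Maximum energy transfer occurs at θ = 180° (backscattering).

Initial photon: E₀ = 264.6 keV → λ₀ = 4.6857 pm

Maximum Compton shift (at 180°):
Δλ_max = 2λ_C = 2 × 2.4263 = 4.8526 pm

Final wavelength:
λ' = 4.6857 + 4.8526 = 9.5383 pm

Minimum photon energy (maximum energy to electron):
E'_min = hc/λ' = 129.9851 keV

Maximum electron kinetic energy:
K_max = E₀ - E'_min = 264.6000 - 129.9851 = 134.6149 keV

(Intermediate values are shown rounded; full precision is carried through to the final answer.)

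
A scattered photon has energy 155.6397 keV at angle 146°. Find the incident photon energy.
351.4001 keV

Convert final energy to wavelength (hc ≈ 1239.842 keV·pm):
λ' = hc/E' = 1239.842 / 155.6397 = 7.9661 pm

Calculate the Compton shift:
Δλ = λ_C(1 - cos(146°))
Δλ = 2.4263 × (1 - cos(146°))
Δλ = 4.4378 pm

Initial wavelength:
λ = λ' - Δλ = 7.9661 - 4.4378 = 3.5283 pm

Initial energy:
E = hc/λ = 1239.842 / 3.5283 = 351.4001 keV

(Intermediate values are shown rounded; full precision is carried through to the final answer.)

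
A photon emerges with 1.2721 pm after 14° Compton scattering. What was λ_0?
1.2000 pm

From λ' = λ + Δλ, we have λ = λ' - Δλ

First calculate the Compton shift:
Δλ = λ_C(1 - cos θ)
Δλ = 2.4263 × (1 - cos(14°))
Δλ = 2.4263 × 0.0297
Δλ = 0.0721 pm

Initial wavelength:
λ = λ' - Δλ
λ = 1.2721 - 0.0721
λ = 1.2000 pm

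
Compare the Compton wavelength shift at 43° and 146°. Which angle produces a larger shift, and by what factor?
146° produces the larger shift by a factor of 6.808

Calculate both shifts using Δλ = λ_C(1 - cos θ):

For θ₁ = 43°:
Δλ₁ = 2.4263 × (1 - cos(43°))
Δλ₁ = 2.4263 × 0.2686
Δλ₁ = 0.6518 pm

For θ₂ = 146°:
Δλ₂ = 2.4263 × (1 - cos(146°))
Δλ₂ = 2.4263 × 1.8290
Δλ₂ = 4.4378 pm

The 146° angle produces the larger shift.
Ratio: 4.4378/0.6518 = 6.808

(Intermediate values are shown rounded; full precision is carried through to the final answer.)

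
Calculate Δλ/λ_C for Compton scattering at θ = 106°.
1.2756 λ_C

The Compton shift formula is:
Δλ = λ_C(1 - cos θ)

Dividing both sides by λ_C:
Δλ/λ_C = 1 - cos θ

For θ = 106°:
Δλ/λ_C = 1 - cos(106°)
Δλ/λ_C = 1 - -0.2756
Δλ/λ_C = 1.2756

This means the shift is 1.2756 × λ_C = 3.0951 pm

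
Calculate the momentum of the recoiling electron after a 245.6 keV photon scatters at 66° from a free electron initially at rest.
1.2944e-22 kg·m/s

The electron is initially at rest, so by conservation of momentum:
p⃗_e = p⃗₀ − p⃗'  (incident photon momentum minus scattered photon momentum)

Photon momentum magnitudes (p = h/λ = E/c):
λ₀ = hc/E₀ = 5.0482 pm → p₀ = h/λ₀ = 1.3126e-22 kg·m/s
Δλ = λ_C(1 − cos 66°) = 1.4394 pm
λ' = 6.4877 pm → p' = h/λ' = 1.0213e-22 kg·m/s

The scattered photon makes angle θ = 66° with the incident direction, so by the law of cosines:
|p⃗_e|² = p₀² + p'² − 2p₀p'cos θ
|p⃗_e|² = (1.3126e-22)² + (1.0213e-22)² − 2·1.3126e-22·1.0213e-22·cos(66°)
|p⃗_e| = 1.2944e-22 kg·m/s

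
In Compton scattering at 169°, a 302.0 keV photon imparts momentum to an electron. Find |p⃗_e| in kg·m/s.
2.3480e-22 kg·m/s

The electron is initially at rest, so by conservation of momentum:
p⃗_e = p⃗₀ − p⃗'  (incident photon momentum minus scattered photon momentum)

Photon momentum magnitudes (p = h/λ = E/c):
λ₀ = hc/E₀ = 4.1054 pm → p₀ = h/λ₀ = 1.6140e-22 kg·m/s
Δλ = λ_C(1 − cos 169°) = 4.8080 pm
λ' = 8.9135 pm → p' = h/λ' = 7.4338e-23 kg·m/s

The scattered photon makes angle θ = 169° with the incident direction, so by the law of cosines:
|p⃗_e|² = p₀² + p'² − 2p₀p'cos θ
|p⃗_e|² = (1.6140e-22)² + (7.4338e-23)² − 2·1.6140e-22·7.4338e-23·cos(169°)
|p⃗_e| = 2.3480e-22 kg·m/s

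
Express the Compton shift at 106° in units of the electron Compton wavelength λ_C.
1.2756 λ_C

The Compton shift formula is:
Δλ = λ_C(1 - cos θ)

Dividing both sides by λ_C:
Δλ/λ_C = 1 - cos θ

For θ = 106°:
Δλ/λ_C = 1 - cos(106°)
Δλ/λ_C = 1 - -0.2756
Δλ/λ_C = 1.2756

This means the shift is 1.2756 × λ_C = 3.0951 pm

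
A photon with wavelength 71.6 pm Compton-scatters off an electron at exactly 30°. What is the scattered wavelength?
71.9251 pm

Using the Compton formula: λ' = λ + λ_C(1 − cos θ)

For θ = 30°, cos θ = √3/2 (exact) ≈ 0.8660, so:
1 − cos 30° = 1 − (√3/2) ≈ 0.1340

Δλ = λ_C × 0.1340 = 2.4263 × 0.1340 = 0.3251 pm

λ' = 71.6 + 0.3251 = 71.9251 pm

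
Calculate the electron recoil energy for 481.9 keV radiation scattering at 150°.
307.2836 keV

By energy conservation: K_e = E_initial - E_final

First find the scattered photon energy:
Initial wavelength: λ = hc/E = 2.5728 pm
Compton shift: Δλ = λ_C(1 - cos(150°)) = 4.5276 pm
Final wavelength: λ' = 2.5728 + 4.5276 = 7.1004 pm
Final photon energy: E' = hc/λ' = 174.6164 keV

Electron kinetic energy:
K_e = E - E' = 481.9000 - 174.6164 = 307.2836 keV

(Intermediate values are shown rounded; full precision is carried through to the final answer.)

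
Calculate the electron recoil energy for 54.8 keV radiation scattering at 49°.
1.9494 keV

By energy conservation: K_e = E_initial - E_final

First find the scattered photon energy:
Initial wavelength: λ = hc/E = 22.6249 pm
Compton shift: Δλ = λ_C(1 - cos(49°)) = 0.8345 pm
Final wavelength: λ' = 22.6249 + 0.8345 = 23.4594 pm
Final photon energy: E' = hc/λ' = 52.8506 keV

Electron kinetic energy:
K_e = E - E' = 54.8000 - 52.8506 = 1.9494 keV

(Intermediate values are shown rounded; full precision is carried through to the final answer.)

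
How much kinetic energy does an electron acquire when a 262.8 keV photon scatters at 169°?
132.6446 keV

By energy conservation: K_e = E_initial - E_final

First find the scattered photon energy:
Initial wavelength: λ = hc/E = 4.7178 pm
Compton shift: Δλ = λ_C(1 - cos(169°)) = 4.8080 pm
Final wavelength: λ' = 4.7178 + 4.8080 = 9.5259 pm
Final photon energy: E' = hc/λ' = 130.1554 keV

Electron kinetic energy:
K_e = E - E' = 262.8000 - 130.1554 = 132.6446 keV

(Intermediate values are shown rounded; full precision is carried through to the final answer.)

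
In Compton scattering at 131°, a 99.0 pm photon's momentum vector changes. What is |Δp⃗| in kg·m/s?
1.1944e-23 kg·m/s

Photon momentum magnitude is p = h/λ.

Initial momentum:
p₀ = h/λ = 6.6261e-34/9.9000e-11 = 6.6930e-24 kg·m/s

After scattering:
λ' = λ + Δλ = 99.0 + 4.0181 = 103.0181 pm
p' = h/λ' = 6.6261e-34/1.0302e-10 = 6.4319e-24 kg·m/s

Momentum is a vector; the scattered photon's direction makes angle θ = 131° with the incident direction. The magnitude of the vector change Δp⃗ = p⃗₀ − p⃗' is found from the law of cosines:
|Δp⃗|² = p₀² + p'² − 2p₀p'cos θ
|Δp⃗|² = (6.6930e-24)² + (6.4319e-24)² − 2·6.6930e-24·6.4319e-24·cos(131°)
|Δp⃗| = 1.1944e-23 kg·m/s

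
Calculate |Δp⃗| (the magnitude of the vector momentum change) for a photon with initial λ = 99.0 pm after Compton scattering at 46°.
5.2111e-24 kg·m/s

Photon momentum magnitude is p = h/λ.

Initial momentum:
p₀ = h/λ = 6.6261e-34/9.9000e-11 = 6.6930e-24 kg·m/s

After scattering:
λ' = λ + Δλ = 99.0 + 0.7409 = 99.7409 pm
p' = h/λ' = 6.6261e-34/9.9741e-11 = 6.6433e-24 kg·m/s

Momentum is a vector; the scattered photon's direction makes angle θ = 46° with the incident direction. The magnitude of the vector change Δp⃗ = p⃗₀ − p⃗' is found from the law of cosines:
|Δp⃗|² = p₀² + p'² − 2p₀p'cos θ
|Δp⃗|² = (6.6930e-24)² + (6.6433e-24)² − 2·6.6930e-24·6.6433e-24·cos(46°)
|Δp⃗| = 5.2111e-24 kg·m/s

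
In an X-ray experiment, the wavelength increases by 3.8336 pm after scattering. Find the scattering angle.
125.45°

From the Compton formula Δλ = λ_C(1 - cos θ), we can solve for θ:

cos θ = 1 - Δλ/λ_C

Given:
- Δλ = 3.8336 pm
- λ_C = h/(m_e·c) ≈ 2.42631024 pm

cos θ = 1 - 3.8336/2.42631024
cos θ = 1 - 1.580012
cos θ = -0.580012

θ = arccos(-0.580012)
θ = 125.45°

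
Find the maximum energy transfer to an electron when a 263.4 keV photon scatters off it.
133.7052 keV

Maximum energy transfer occurs at θ = 180° (backscattering).

Initial photon: E₀ = 263.4 keV → λ₀ = 4.7071 pm

Maximum Compton shift (at 180°):
Δλ_max = 2λ_C = 2 × 2.4263 = 4.8526 pm

Final wavelength:
λ' = 4.7071 + 4.8526 = 9.5597 pm

Minimum photon energy (maximum energy to electron):
E'_min = hc/λ' = 129.6948 keV

Maximum electron kinetic energy:
K_max = E₀ - E'_min = 263.4000 - 129.6948 = 133.7052 keV

(Intermediate values are shown rounded; full precision is carried through to the final answer.)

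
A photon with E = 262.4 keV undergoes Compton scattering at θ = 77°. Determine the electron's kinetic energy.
74.7020 keV

By energy conservation: K_e = E_initial - E_final

First find the scattered photon energy:
Initial wavelength: λ = hc/E = 4.7250 pm
Compton shift: Δλ = λ_C(1 - cos(77°)) = 1.8805 pm
Final wavelength: λ' = 4.7250 + 1.8805 = 6.6055 pm
Final photon energy: E' = hc/λ' = 187.6980 keV

Electron kinetic energy:
K_e = E - E' = 262.4000 - 187.6980 = 74.7020 keV

(Intermediate values are shown rounded; full precision is carried through to the final answer.)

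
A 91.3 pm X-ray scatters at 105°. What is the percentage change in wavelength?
3.3453%

Calculate the Compton shift:
Δλ = λ_C(1 - cos(105°))
Δλ = 2.4263 × (1 - cos(105°))
Δλ = 2.4263 × 1.2588
Δλ = 3.0543 pm

Percentage change:
(Δλ/λ₀) × 100 = (3.0543/91.3) × 100
= 3.3453%

(Intermediate values are shown rounded; full precision is carried through to the final answer.)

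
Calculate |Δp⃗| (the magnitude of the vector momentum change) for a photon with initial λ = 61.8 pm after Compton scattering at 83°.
1.3975e-23 kg·m/s

Photon momentum magnitude is p = h/λ.

Initial momentum:
p₀ = h/λ = 6.6261e-34/6.1800e-11 = 1.0722e-23 kg·m/s

After scattering:
λ' = λ + Δλ = 61.8 + 2.1306 = 63.9306 pm
p' = h/λ' = 6.6261e-34/6.3931e-11 = 1.0364e-23 kg·m/s

Momentum is a vector; the scattered photon's direction makes angle θ = 83° with the incident direction. The magnitude of the vector change Δp⃗ = p⃗₀ − p⃗' is found from the law of cosines:
|Δp⃗|² = p₀² + p'² − 2p₀p'cos θ
|Δp⃗|² = (1.0722e-23)² + (1.0364e-23)² − 2·1.0722e-23·1.0364e-23·cos(83°)
|Δp⃗| = 1.3975e-23 kg·m/s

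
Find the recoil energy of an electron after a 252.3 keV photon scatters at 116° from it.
104.7716 keV

By energy conservation: K_e = E_initial - E_final

First find the scattered photon energy:
Initial wavelength: λ = hc/E = 4.9142 pm
Compton shift: Δλ = λ_C(1 - cos(116°)) = 3.4899 pm
Final wavelength: λ' = 4.9142 + 3.4899 = 8.4041 pm
Final photon energy: E' = hc/λ' = 147.5284 keV

Electron kinetic energy:
K_e = E - E' = 252.3000 - 147.5284 = 104.7716 keV

(Intermediate values are shown rounded; full precision is carried through to the final answer.)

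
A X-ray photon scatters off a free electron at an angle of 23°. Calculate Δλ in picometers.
0.1929 pm

Using the Compton scattering formula:
Δλ = λ_C(1 - cos θ)

where λ_C = h/(m_e·c) ≈ 2.4263 pm is the Compton wavelength of an electron.

For θ = 23°:
cos(23°) = 0.9205
1 - cos(23°) = 0.0795

Δλ = 2.4263 × 0.0795
Δλ = 0.1929 pm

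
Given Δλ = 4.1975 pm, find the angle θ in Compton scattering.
136.89°

From the Compton formula Δλ = λ_C(1 - cos θ), we can solve for θ:

cos θ = 1 - Δλ/λ_C

Given:
- Δλ = 4.1975 pm
- λ_C = h/(m_e·c) ≈ 2.42631024 pm

cos θ = 1 - 4.1975/2.42631024
cos θ = 1 - 1.729993
cos θ = -0.729993

θ = arccos(-0.729993)
θ = 136.89°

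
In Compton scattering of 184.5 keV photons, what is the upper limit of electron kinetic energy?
77.3643 keV

Maximum energy transfer occurs at θ = 180° (backscattering).

Initial photon: E₀ = 184.5 keV → λ₀ = 6.7200 pm

Maximum Compton shift (at 180°):
Δλ_max = 2λ_C = 2 × 2.4263 = 4.8526 pm

Final wavelength:
λ' = 6.7200 + 4.8526 = 11.5726 pm

Minimum photon energy (maximum energy to electron):
E'_min = hc/λ' = 107.1357 keV

Maximum electron kinetic energy:
K_max = E₀ - E'_min = 184.5000 - 107.1357 = 77.3643 keV

(Intermediate values are shown rounded; full precision is carried through to the final answer.)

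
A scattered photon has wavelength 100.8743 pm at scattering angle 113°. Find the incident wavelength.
97.5000 pm

From λ' = λ + Δλ, we have λ = λ' - Δλ

First calculate the Compton shift:
Δλ = λ_C(1 - cos θ)
Δλ = 2.4263 × (1 - cos(113°))
Δλ = 2.4263 × 1.3907
Δλ = 3.3743 pm

Initial wavelength:
λ = λ' - Δλ
λ = 100.8743 - 3.3743
λ = 97.5000 pm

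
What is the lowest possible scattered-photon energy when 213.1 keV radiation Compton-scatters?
116.1908 keV (at θ = 180°)

The scattered photon has minimum energy when its wavelength is maximum, i.e., when the Compton shift Δλ = λ_C(1 − cos θ) is maximum. This occurs at θ = 180° (backscattering), giving Δλ_max = 2λ_C = 4.8526 pm.

Initial wavelength: λ₀ = hc/E₀ = 5.8181 pm
Maximum final wavelength: λ'_max = λ₀ + 2λ_C = 5.8181 + 4.8526 = 10.6707 pm
Minimum final energy: E'_min = hc/λ'_max = 116.1908 keV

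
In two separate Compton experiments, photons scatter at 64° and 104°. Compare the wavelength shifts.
104° produces the larger shift by a factor of 2.211

Calculate both shifts using Δλ = λ_C(1 - cos θ):

For θ₁ = 64°:
Δλ₁ = 2.4263 × (1 - cos(64°))
Δλ₁ = 2.4263 × 0.5616
Δλ₁ = 1.3627 pm

For θ₂ = 104°:
Δλ₂ = 2.4263 × (1 - cos(104°))
Δλ₂ = 2.4263 × 1.2419
Δλ₂ = 3.0133 pm

The 104° angle produces the larger shift.
Ratio: 3.0133/1.3627 = 2.211

(Intermediate values are shown rounded; full precision is carried through to the final answer.)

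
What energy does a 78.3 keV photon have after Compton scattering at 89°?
68.0541 keV

First convert energy to wavelength:
λ = hc/E, with hc ≈ 1239.842 keV·pm (i.e. 1239.842 eV·nm)

For E = 78.3 keV = 78300 eV:
λ = 1239.842 keV·pm / 78.3 keV
λ = 15.8345 pm

Calculate the Compton shift:
Δλ = λ_C(1 - cos(89°)) = 2.4263 × 0.9825
Δλ = 2.3840 pm

Final wavelength:
λ' = 15.8345 + 2.3840 = 18.2185 pm

Final energy:
E' = hc/λ' = 1239.842 / 18.2185 = 68.0541 keV

(Intermediate values are shown rounded; full precision is carried through to the final answer.)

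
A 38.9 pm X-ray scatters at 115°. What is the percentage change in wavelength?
8.8733%

Calculate the Compton shift:
Δλ = λ_C(1 - cos(115°))
Δλ = 2.4263 × (1 - cos(115°))
Δλ = 2.4263 × 1.4226
Δλ = 3.4517 pm

Percentage change:
(Δλ/λ₀) × 100 = (3.4517/38.9) × 100
= 8.8733%

(Intermediate values are shown rounded; full precision is carried through to the final answer.)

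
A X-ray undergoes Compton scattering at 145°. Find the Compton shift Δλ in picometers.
4.4138 pm

Using the Compton scattering formula:
Δλ = λ_C(1 - cos θ)

where λ_C = h/(m_e·c) ≈ 2.4263 pm is the Compton wavelength of an electron.

For θ = 145°:
cos(145°) = -0.8192
1 - cos(145°) = 1.8192

Δλ = 2.4263 × 1.8192
Δλ = 4.4138 pm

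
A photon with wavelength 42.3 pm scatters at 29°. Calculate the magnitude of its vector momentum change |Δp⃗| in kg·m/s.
7.8169e-24 kg·m/s

Photon momentum magnitude is p = h/λ.

Initial momentum:
p₀ = h/λ = 6.6261e-34/4.2300e-11 = 1.5664e-23 kg·m/s

After scattering:
λ' = λ + Δλ = 42.3 + 0.3042 = 42.6042 pm
p' = h/λ' = 6.6261e-34/4.2604e-11 = 1.5553e-23 kg·m/s

Momentum is a vector; the scattered photon's direction makes angle θ = 29° with the incident direction. The magnitude of the vector change Δp⃗ = p⃗₀ − p⃗' is found from the law of cosines:
|Δp⃗|² = p₀² + p'² − 2p₀p'cos θ
|Δp⃗|² = (1.5664e-23)² + (1.5553e-23)² − 2·1.5664e-23·1.5553e-23·cos(29°)
|Δp⃗| = 7.8169e-24 kg·m/s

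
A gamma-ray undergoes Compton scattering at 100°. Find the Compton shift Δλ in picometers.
2.8476 pm

Using the Compton scattering formula:
Δλ = λ_C(1 - cos θ)

where λ_C = h/(m_e·c) ≈ 2.4263 pm is the Compton wavelength of an electron.

For θ = 100°:
cos(100°) = -0.1736
1 - cos(100°) = 1.1736

Δλ = 2.4263 × 1.1736
Δλ = 2.8476 pm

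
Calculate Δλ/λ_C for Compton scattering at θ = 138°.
1.7431 λ_C

The Compton shift formula is:
Δλ = λ_C(1 - cos θ)

Dividing both sides by λ_C:
Δλ/λ_C = 1 - cos θ

For θ = 138°:
Δλ/λ_C = 1 - cos(138°)
Δλ/λ_C = 1 - -0.7431
Δλ/λ_C = 1.7431

This means the shift is 1.7431 × λ_C = 4.2294 pm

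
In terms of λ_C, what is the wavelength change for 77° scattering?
0.7750 λ_C

The Compton shift formula is:
Δλ = λ_C(1 - cos θ)

Dividing both sides by λ_C:
Δλ/λ_C = 1 - cos θ

For θ = 77°:
Δλ/λ_C = 1 - cos(77°)
Δλ/λ_C = 1 - 0.2250
Δλ/λ_C = 0.7750

This means the shift is 0.7750 × λ_C = 1.8805 pm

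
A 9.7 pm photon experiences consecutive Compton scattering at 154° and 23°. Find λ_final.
14.4999 pm

Apply Compton shift twice:

First scattering at θ₁ = 154°:
Δλ₁ = λ_C(1 - cos(154°))
Δλ₁ = 2.4263 × 1.8988
Δλ₁ = 4.6071 pm

After first scattering:
λ₁ = 9.7 + 4.6071 = 14.3071 pm

Second scattering at θ₂ = 23°:
Δλ₂ = λ_C(1 - cos(23°))
Δλ₂ = 2.4263 × 0.0795
Δλ₂ = 0.1929 pm

Final wavelength:
λ₂ = 14.3071 + 0.1929 = 14.4999 pm

Total shift: Δλ_total = 4.6071 + 0.1929 = 4.7999 pm

(Intermediate values are shown rounded; full precision is carried through to the final answer.)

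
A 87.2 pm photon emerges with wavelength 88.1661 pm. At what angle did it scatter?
53.00°

First find the wavelength shift:
Δλ = λ' - λ = 88.1661 - 87.2 = 0.9661 pm

Using Δλ = λ_C(1 - cos θ), with λ_C = h/(m_e·c) ≈ 2.42631024 pm:
cos θ = 1 - Δλ/λ_C
cos θ = 1 - 0.9661/2.42631024
cos θ = 0.601823

θ = arccos(0.601823)
θ = 53.00°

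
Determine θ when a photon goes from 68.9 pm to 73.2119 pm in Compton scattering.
141.00°

First find the wavelength shift:
Δλ = λ' - λ = 73.2119 - 68.9 = 4.3119 pm

Using Δλ = λ_C(1 - cos θ), with λ_C = h/(m_e·c) ≈ 2.42631024 pm:
cos θ = 1 - Δλ/λ_C
cos θ = 1 - 4.3119/2.42631024
cos θ = -0.777143

θ = arccos(-0.777143)
θ = 141.00°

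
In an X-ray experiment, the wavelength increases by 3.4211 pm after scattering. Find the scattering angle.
114.20°

From the Compton formula Δλ = λ_C(1 - cos θ), we can solve for θ:

cos θ = 1 - Δλ/λ_C

Given:
- Δλ = 3.4211 pm
- λ_C = h/(m_e·c) ≈ 2.42631024 pm

cos θ = 1 - 3.4211/2.42631024
cos θ = 1 - 1.410001
cos θ = -0.410001

θ = arccos(-0.410001)
θ = 114.20°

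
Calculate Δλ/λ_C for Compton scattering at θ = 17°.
0.0437 λ_C

The Compton shift formula is:
Δλ = λ_C(1 - cos θ)

Dividing both sides by λ_C:
Δλ/λ_C = 1 - cos θ

For θ = 17°:
Δλ/λ_C = 1 - cos(17°)
Δλ/λ_C = 1 - 0.9563
Δλ/λ_C = 0.0437

This means the shift is 0.0437 × λ_C = 0.1060 pm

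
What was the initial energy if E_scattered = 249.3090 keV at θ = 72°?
376.1001 keV

Convert final energy to wavelength (hc ≈ 1239.842 keV·pm):
λ' = hc/E' = 1239.842 / 249.3090 = 4.9731 pm

Calculate the Compton shift:
Δλ = λ_C(1 - cos(72°))
Δλ = 2.4263 × (1 - cos(72°))
Δλ = 1.6765 pm

Initial wavelength:
λ = λ' - Δλ = 4.9731 - 1.6765 = 3.2966 pm

Initial energy:
E = hc/λ = 1239.842 / 3.2966 = 376.1001 keV

(Intermediate values are shown rounded; full precision is carried through to the final answer.)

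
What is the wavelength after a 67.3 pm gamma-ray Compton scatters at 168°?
72.0996 pm

Using the Compton scattering formula:
λ' = λ + Δλ = λ + λ_C(1 - cos θ)

Given:
- Initial wavelength λ = 67.3 pm
- Scattering angle θ = 168°
- Compton wavelength λ_C ≈ 2.4263 pm

Calculate the shift:
Δλ = 2.4263 × (1 - cos(168°))
Δλ = 2.4263 × 1.9781
Δλ = 4.7996 pm

Final wavelength:
λ' = 67.3 + 4.7996 = 72.0996 pm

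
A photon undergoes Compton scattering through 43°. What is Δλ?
0.6518 pm

Using the Compton scattering formula:
Δλ = λ_C(1 - cos θ)

where λ_C = h/(m_e·c) ≈ 2.4263 pm is the Compton wavelength of an electron.

For θ = 43°:
cos(43°) = 0.7314
1 - cos(43°) = 0.2686

Δλ = 2.4263 × 0.2686
Δλ = 0.6518 pm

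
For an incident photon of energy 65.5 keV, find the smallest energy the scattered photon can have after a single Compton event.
52.1347 keV (at θ = 180°)

The scattered photon has minimum energy when its wavelength is maximum, i.e., when the Compton shift Δλ = λ_C(1 − cos θ) is maximum. This occurs at θ = 180° (backscattering), giving Δλ_max = 2λ_C = 4.8526 pm.

Initial wavelength: λ₀ = hc/E₀ = 18.9289 pm
Maximum final wavelength: λ'_max = λ₀ + 2λ_C = 18.9289 + 4.8526 = 23.7815 pm
Minimum final energy: E'_min = hc/λ'_max = 52.1347 keV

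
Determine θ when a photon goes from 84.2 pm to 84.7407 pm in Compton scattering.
39.00°

First find the wavelength shift:
Δλ = λ' - λ = 84.7407 - 84.2 = 0.5407 pm

Using Δλ = λ_C(1 - cos θ), with λ_C = h/(m_e·c) ≈ 2.42631024 pm:
cos θ = 1 - Δλ/λ_C
cos θ = 1 - 0.5407/2.42631024
cos θ = 0.777151

θ = arccos(0.777151)
θ = 39.00°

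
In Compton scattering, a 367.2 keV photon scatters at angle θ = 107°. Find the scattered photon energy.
190.3884 keV

First convert energy to wavelength:
λ = hc/E, with hc ≈ 1239.842 keV·pm (i.e. 1239.842 eV·nm)

For E = 367.2 keV = 367200 eV:
λ = 1239.842 keV·pm / 367.2 keV
λ = 3.3765 pm

Calculate the Compton shift:
Δλ = λ_C(1 - cos(107°)) = 2.4263 × 1.2924
Δλ = 3.1357 pm

Final wavelength:
λ' = 3.3765 + 3.1357 = 6.5122 pm

Final energy:
E' = hc/λ' = 1239.842 / 6.5122 = 190.3884 keV

(Intermediate values are shown rounded; full precision is carried through to the final answer.)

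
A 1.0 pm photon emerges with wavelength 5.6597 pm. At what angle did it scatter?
157.00°

First find the wavelength shift:
Δλ = λ' - λ = 5.6597 - 1.0 = 4.6597 pm

Using Δλ = λ_C(1 - cos θ), with λ_C = h/(m_e·c) ≈ 2.42631024 pm:
cos θ = 1 - Δλ/λ_C
cos θ = 1 - 4.6597/2.42631024
cos θ = -0.920488

θ = arccos(-0.920488)
θ = 157.00°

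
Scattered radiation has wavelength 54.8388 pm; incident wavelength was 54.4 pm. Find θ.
35.00°

First find the wavelength shift:
Δλ = λ' - λ = 54.8388 - 54.4 = 0.4388 pm

Using Δλ = λ_C(1 - cos θ), with λ_C = h/(m_e·c) ≈ 2.42631024 pm:
cos θ = 1 - Δλ/λ_C
cos θ = 1 - 0.4388/2.42631024
cos θ = 0.819149

θ = arccos(0.819149)
θ = 35.00°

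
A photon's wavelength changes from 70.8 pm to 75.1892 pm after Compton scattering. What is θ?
144.00°

First find the wavelength shift:
Δλ = λ' - λ = 75.1892 - 70.8 = 4.3892 pm

Using Δλ = λ_C(1 - cos θ), with λ_C = h/(m_e·c) ≈ 2.42631024 pm:
cos θ = 1 - Δλ/λ_C
cos θ = 1 - 4.3892/2.42631024
cos θ = -0.809002

θ = arccos(-0.809002)
θ = 144.00°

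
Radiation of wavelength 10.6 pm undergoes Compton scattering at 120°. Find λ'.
14.2395 pm

Using the Compton formula: λ' = λ + λ_C(1 − cos θ)

For θ = 120°, cos θ = -1/2 (exact) = -0.5000, so:
1 − cos 120° = 1 − (-1/2) = 1.5000

Δλ = λ_C × 1.5000 = 2.4263 × 1.5000 = 3.6395 pm

λ' = 10.6 + 3.6395 = 14.2395 pm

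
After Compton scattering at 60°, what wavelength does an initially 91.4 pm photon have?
92.6132 pm

Using the Compton formula: λ' = λ + λ_C(1 − cos θ)

For θ = 60°, cos θ = 1/2 (exact) = 0.5000, so:
1 − cos 60° = 1 − (1/2) = 0.5000

Δλ = λ_C × 0.5000 = 2.4263 × 0.5000 = 1.2132 pm

λ' = 91.4 + 1.2132 = 92.6132 pm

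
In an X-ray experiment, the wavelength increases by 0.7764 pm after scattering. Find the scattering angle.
47.16°

From the Compton formula Δλ = λ_C(1 - cos θ), we can solve for θ:

cos θ = 1 - Δλ/λ_C

Given:
- Δλ = 0.7764 pm
- λ_C = h/(m_e·c) ≈ 2.42631024 pm

cos θ = 1 - 0.7764/2.42631024
cos θ = 1 - 0.319992
cos θ = 0.680008

θ = arccos(0.680008)
θ = 47.16°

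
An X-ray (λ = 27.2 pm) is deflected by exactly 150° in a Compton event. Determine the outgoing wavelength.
31.7276 pm

Using the Compton formula: λ' = λ + λ_C(1 − cos θ)

For θ = 150°, cos θ = -√3/2 (exact) ≈ -0.8660, so:
1 − cos 150° = 1 − (-√3/2) ≈ 1.8660

Δλ = λ_C × 1.8660 = 2.4263 × 1.8660 = 4.5276 pm

λ' = 27.2 + 4.5276 = 31.7276 pm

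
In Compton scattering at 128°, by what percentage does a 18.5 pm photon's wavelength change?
21.1897%

Calculate the Compton shift:
Δλ = λ_C(1 - cos(128°))
Δλ = 2.4263 × (1 - cos(128°))
Δλ = 2.4263 × 1.6157
Δλ = 3.9201 pm

Percentage change:
(Δλ/λ₀) × 100 = (3.9201/18.5) × 100
= 21.1897%

(Intermediate values are shown rounded; full precision is carried through to the final answer.)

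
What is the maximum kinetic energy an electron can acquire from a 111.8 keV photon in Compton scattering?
34.0301 keV

Maximum energy transfer occurs at θ = 180° (backscattering).

Initial photon: E₀ = 111.8 keV → λ₀ = 11.0898 pm

Maximum Compton shift (at 180°):
Δλ_max = 2λ_C = 2 × 2.4263 = 4.8526 pm

Final wavelength:
λ' = 11.0898 + 4.8526 = 15.9424 pm

Minimum photon energy (maximum energy to electron):
E'_min = hc/λ' = 77.7699 keV

Maximum electron kinetic energy:
K_max = E₀ - E'_min = 111.8000 - 77.7699 = 34.0301 keV

(Intermediate values are shown rounded; full precision is carried through to the final answer.)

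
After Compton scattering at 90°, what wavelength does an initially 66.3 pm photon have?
68.7263 pm

Using the Compton formula: λ' = λ + λ_C(1 − cos θ)

For θ = 90°, cos θ = 0 (exact) = 0.0000, so:
1 − cos 90° = 1 − (0) = 1.0000

Δλ = λ_C × 1.0000 = 2.4263 × 1.0000 = 2.4263 pm

λ' = 66.3 + 2.4263 = 68.7263 pm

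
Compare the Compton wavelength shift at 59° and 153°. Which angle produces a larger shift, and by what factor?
153° produces the larger shift by a factor of 3.899

Calculate both shifts using Δλ = λ_C(1 - cos θ):

For θ₁ = 59°:
Δλ₁ = 2.4263 × (1 - cos(59°))
Δλ₁ = 2.4263 × 0.4850
Δλ₁ = 1.1767 pm

For θ₂ = 153°:
Δλ₂ = 2.4263 × (1 - cos(153°))
Δλ₂ = 2.4263 × 1.8910
Δλ₂ = 4.5882 pm

The 153° angle produces the larger shift.
Ratio: 4.5882/1.1767 = 3.899

(Intermediate values are shown rounded; full precision is carried through to the final answer.)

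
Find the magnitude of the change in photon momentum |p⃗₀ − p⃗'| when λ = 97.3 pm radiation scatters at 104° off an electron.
1.0572e-23 kg·m/s

Photon momentum magnitude is p = h/λ.

Initial momentum:
p₀ = h/λ = 6.6261e-34/9.7300e-11 = 6.8099e-24 kg·m/s

After scattering:
λ' = λ + Δλ = 97.3 + 3.0133 = 100.3133 pm
p' = h/λ' = 6.6261e-34/1.0031e-10 = 6.6054e-24 kg·m/s

Momentum is a vector; the scattered photon's direction makes angle θ = 104° with the incident direction. The magnitude of the vector change Δp⃗ = p⃗₀ − p⃗' is found from the law of cosines:
|Δp⃗|² = p₀² + p'² − 2p₀p'cos θ
|Δp⃗|² = (6.8099e-24)² + (6.6054e-24)² − 2·6.8099e-24·6.6054e-24·cos(104°)
|Δp⃗| = 1.0572e-23 kg·m/s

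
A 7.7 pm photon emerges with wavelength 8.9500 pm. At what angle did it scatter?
61.00°

First find the wavelength shift:
Δλ = λ' - λ = 8.9500 - 7.7 = 1.2500 pm

Using Δλ = λ_C(1 - cos θ), with λ_C = h/(m_e·c) ≈ 2.42631024 pm:
cos θ = 1 - Δλ/λ_C
cos θ = 1 - 1.2500/2.42631024
cos θ = 0.484814

θ = arccos(0.484814)
θ = 61.00°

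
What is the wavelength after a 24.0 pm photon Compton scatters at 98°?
26.7640 pm

Using the Compton scattering formula:
λ' = λ + Δλ = λ + λ_C(1 - cos θ)

Given:
- Initial wavelength λ = 24.0 pm
- Scattering angle θ = 98°
- Compton wavelength λ_C ≈ 2.4263 pm

Calculate the shift:
Δλ = 2.4263 × (1 - cos(98°))
Δλ = 2.4263 × 1.1392
Δλ = 2.7640 pm

Final wavelength:
λ' = 24.0 + 2.7640 = 26.7640 pm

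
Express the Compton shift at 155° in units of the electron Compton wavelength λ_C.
1.9063 λ_C

The Compton shift formula is:
Δλ = λ_C(1 - cos θ)

Dividing both sides by λ_C:
Δλ/λ_C = 1 - cos θ

For θ = 155°:
Δλ/λ_C = 1 - cos(155°)
Δλ/λ_C = 1 - -0.9063
Δλ/λ_C = 1.9063

This means the shift is 1.9063 × λ_C = 4.6253 pm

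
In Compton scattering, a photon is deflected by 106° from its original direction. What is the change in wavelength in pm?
3.0951 pm

Using the Compton scattering formula:
Δλ = λ_C(1 - cos θ)

where λ_C = h/(m_e·c) ≈ 2.4263 pm is the Compton wavelength of an electron.

For θ = 106°:
cos(106°) = -0.2756
1 - cos(106°) = 1.2756

Δλ = 2.4263 × 1.2756
Δλ = 3.0951 pm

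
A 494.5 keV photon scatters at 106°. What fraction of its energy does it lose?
0.5525 (or 55.25%)

Calculate initial and final photon energies:

Initial: E₀ = 494.5 keV → λ₀ = 2.5073 pm
Compton shift: Δλ = 3.0951 pm
Final wavelength: λ' = 5.6024 pm
Final energy: E' = 221.3073 keV

Fractional energy loss:
(E₀ - E')/E₀ = (494.5000 - 221.3073)/494.5000
= 273.1927/494.5000
= 0.5525
= 55.25%

(Intermediate values are shown rounded; full precision is carried through to the final answer.)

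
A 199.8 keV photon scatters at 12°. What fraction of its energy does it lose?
0.0085 (or 0.85%)

Calculate initial and final photon energies:

Initial: E₀ = 199.8 keV → λ₀ = 6.2054 pm
Compton shift: Δλ = 0.0530 pm
Final wavelength: λ' = 6.2584 pm
Final energy: E' = 198.1073 keV

Fractional energy loss:
(E₀ - E')/E₀ = (199.8000 - 198.1073)/199.8000
= 1.6927/199.8000
= 0.0085
= 0.85%

(Intermediate values are shown rounded; full precision is carried through to the final answer.)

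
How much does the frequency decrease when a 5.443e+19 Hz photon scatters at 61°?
1.007e+19 Hz (decrease)

Convert frequency to wavelength (c = 299792458 m/s):
λ₀ = c/f₀ = 299792458/5.443e+19 = 5.5078534e-12 m = 5.5079 pm

Calculate Compton shift:
Δλ = λ_C(1 - cos(61°)) = 1.2500 pm

Final wavelength:
λ' = λ₀ + Δλ = 5.5079 + 1.2500 = 6.7579 pm

Final frequency:
f' = c/λ' = 299792458/6.7578650e-12 = 4.4362007e+19 Hz

Frequency shift (decrease):
Δf = f₀ - f' = 5.443e+19 - 4.4362007e+19 = 1.007e+19 Hz

(Intermediate values are shown rounded; full precision is carried through to the final answer.)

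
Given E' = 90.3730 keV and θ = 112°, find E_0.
119.3999 keV

Convert final energy to wavelength (hc ≈ 1239.842 keV·pm):
λ' = hc/E' = 1239.842 / 90.3730 = 13.7192 pm

Calculate the Compton shift:
Δλ = λ_C(1 - cos(112°))
Δλ = 2.4263 × (1 - cos(112°))
Δλ = 3.3352 pm

Initial wavelength:
λ = λ' - Δλ = 13.7192 - 3.3352 = 10.3839 pm

Initial energy:
E = hc/λ = 1239.842 / 10.3839 = 119.3999 keV

(Intermediate values are shown rounded; full precision is carried through to the final answer.)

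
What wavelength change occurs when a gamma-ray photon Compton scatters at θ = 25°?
0.2273 pm

Using the Compton scattering formula:
Δλ = λ_C(1 - cos θ)

where λ_C = h/(m_e·c) ≈ 2.4263 pm is the Compton wavelength of an electron.

For θ = 25°:
cos(25°) = 0.9063
1 - cos(25°) = 0.0937

Δλ = 2.4263 × 0.0937
Δλ = 0.2273 pm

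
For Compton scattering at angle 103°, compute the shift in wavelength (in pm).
2.9721 pm

Using the Compton scattering formula:
Δλ = λ_C(1 - cos θ)

where λ_C = h/(m_e·c) ≈ 2.4263 pm is the Compton wavelength of an electron.

For θ = 103°:
cos(103°) = -0.2250
1 - cos(103°) = 1.2250

Δλ = 2.4263 × 1.2250
Δλ = 2.9721 pm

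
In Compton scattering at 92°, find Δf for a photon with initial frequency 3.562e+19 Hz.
8.185e+18 Hz (decrease)

Convert frequency to wavelength (c = 299792458 m/s):
λ₀ = c/f₀ = 299792458/3.562e+19 = 8.4164081e-12 m = 8.4164 pm

Calculate Compton shift:
Δλ = λ_C(1 - cos(92°)) = 2.5110 pm

Final wavelength:
λ' = λ₀ + Δλ = 8.4164 + 2.5110 = 10.9274 pm

Final frequency:
f' = c/λ' = 299792458/1.0927395e-11 = 2.7434942e+19 Hz

Frequency shift (decrease):
Δf = f₀ - f' = 3.562e+19 - 2.7434942e+19 = 8.185e+18 Hz

(Intermediate values are shown rounded; full precision is carried through to the final answer.)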